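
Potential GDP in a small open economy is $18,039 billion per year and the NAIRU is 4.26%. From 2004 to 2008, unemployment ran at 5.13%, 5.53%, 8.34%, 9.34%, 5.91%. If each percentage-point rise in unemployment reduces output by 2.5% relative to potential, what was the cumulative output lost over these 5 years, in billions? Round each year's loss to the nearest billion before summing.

$5,840 billion

Year 2004: gap = -2.5 × (5.13 - 4.26) = -2.175%, loss ≈ 18039 × 2.175/100 ≈ 392.
Year 2005: gap = -2.5 × (5.53 - 4.26) = -3.175%, loss ≈ 18039 × 3.175/100 ≈ 573.
Year 2006: gap = -2.5 × (8.34 - 4.26) = -10.2%, loss ≈ 18039 × 10.2/100 ≈ 1840.
Year 2007: gap = -2.5 × (9.34 - 4.26) = -12.7%, loss ≈ 18039 × 12.7/100 ≈ 2291.
Year 2008: gap = -2.5 × (5.91 - 4.26) = -4.125%, loss ≈ 18039 × 4.125/100 ≈ 744.
Total lost output = 392 + 573 + 1840 + 2291 + 744 = 5840 billion.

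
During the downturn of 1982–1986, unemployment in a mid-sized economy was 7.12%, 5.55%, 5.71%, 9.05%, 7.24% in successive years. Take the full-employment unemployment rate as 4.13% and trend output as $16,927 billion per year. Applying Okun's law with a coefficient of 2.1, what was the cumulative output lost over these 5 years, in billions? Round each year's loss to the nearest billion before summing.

Year 1982: gap = -2.1 × (7.12 - 4.13) = -6.279%, loss ≈ 16927 × 6.279/100 ≈ 1063.
Year 1983: gap = -2.1 × (5.55 - 4.13) = -2.982%, loss ≈ 16927 × 2.982/100 ≈ 505.
Year 1984: gap = -2.1 × (5.71 - 4.13) = -3.318%, loss ≈ 16927 × 3.318/100 ≈ 562.
Year 1985: gap = -2.1 × (9.05 - 4.13) = -10.332%, loss ≈ 16927 × 10.332/100 ≈ 1749.
Year 1986: gap = -2.1 × (7.24 - 4.13) = -6.531%, loss ≈ 16927 × 6.531/100 ≈ 1106.
Total lost output = 1063 + 505 + 562 + 1749 + 1106 = 4985 billion.

$4,985 billion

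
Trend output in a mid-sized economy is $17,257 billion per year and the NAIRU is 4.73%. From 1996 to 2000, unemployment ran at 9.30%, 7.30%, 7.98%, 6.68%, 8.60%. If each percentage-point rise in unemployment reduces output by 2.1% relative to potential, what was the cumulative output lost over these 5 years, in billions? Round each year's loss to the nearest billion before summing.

$5,874 billion

Year 1996: gap = -2.1 × (9.3 - 4.73) = -9.597%, loss ≈ 17257 × 9.597/100 ≈ 1656.
Year 1997: gap = -2.1 × (7.3 - 4.73) = -5.397%, loss ≈ 17257 × 5.397/100 ≈ 931.
Year 1998: gap = -2.1 × (7.98 - 4.73) = -6.825%, loss ≈ 17257 × 6.825/100 ≈ 1178.
Year 1999: gap = -2.1 × (6.68 - 4.73) = -4.095%, loss ≈ 17257 × 4.095/100 ≈ 707.
Year 2000: gap = -2.1 × (8.6 - 4.73) = -8.127%, loss ≈ 17257 × 8.127/100 ≈ 1402.
Total lost output = 1656 + 931 + 1178 + 707 + 1402 = 5874 billion.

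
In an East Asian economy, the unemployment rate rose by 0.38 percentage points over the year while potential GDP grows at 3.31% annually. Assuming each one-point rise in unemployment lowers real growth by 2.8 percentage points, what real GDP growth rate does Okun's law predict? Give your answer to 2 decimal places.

2.25%

Growth-rate Okun's law: g_Y = g_Y* - β × Δu.
g_Y = 3.31 - 2.8 × (0.38) = 3.31 - 1.064 = 2.246%, i.e. 2.25% to 2 d.p.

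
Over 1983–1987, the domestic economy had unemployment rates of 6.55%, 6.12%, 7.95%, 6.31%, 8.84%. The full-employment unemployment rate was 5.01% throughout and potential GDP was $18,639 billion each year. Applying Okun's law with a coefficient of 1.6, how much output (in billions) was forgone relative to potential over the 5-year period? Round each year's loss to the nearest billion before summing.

$3,197 billion

Year 1983: gap = -1.6 × (6.55 - 5.01) = -2.464%, loss ≈ 18639 × 2.464/100 ≈ 459.
Year 1984: gap = -1.6 × (6.12 - 5.01) = -1.776%, loss ≈ 18639 × 1.776/100 ≈ 331.
Year 1985: gap = -1.6 × (7.95 - 5.01) = -4.704%, loss ≈ 18639 × 4.704/100 ≈ 877.
Year 1986: gap = -1.6 × (6.31 - 5.01) = -2.08%, loss ≈ 18639 × 2.08/100 ≈ 388.
Year 1987: gap = -1.6 × (8.84 - 5.01) = -6.128%, loss ≈ 18639 × 6.128/100 ≈ 1142.
Total lost output = 459 + 331 + 877 + 388 + 1142 = 3197 billion.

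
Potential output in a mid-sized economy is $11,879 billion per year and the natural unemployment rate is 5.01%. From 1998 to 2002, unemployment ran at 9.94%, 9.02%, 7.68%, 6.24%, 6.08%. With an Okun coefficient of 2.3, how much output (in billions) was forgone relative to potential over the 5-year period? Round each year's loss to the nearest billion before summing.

Year 1998: gap = -2.3 × (9.94 - 5.01) = -11.339%, loss ≈ 11879 × 11.339/100 ≈ 1347.
Year 1999: gap = -2.3 × (9.02 - 5.01) = -9.223%, loss ≈ 11879 × 9.223/100 ≈ 1096.
Year 2000: gap = -2.3 × (7.68 - 5.01) = -6.141%, loss ≈ 11879 × 6.141/100 ≈ 729.
Year 2001: gap = -2.3 × (6.24 - 5.01) = -2.829%, loss ≈ 11879 × 2.829/100 ≈ 336.
Year 2002: gap = -2.3 × (6.08 - 5.01) = -2.461%, loss ≈ 11879 × 2.461/100 ≈ 292.
Total lost output = 1347 + 1096 + 729 + 336 + 292 = 3800 billion.

$3,800 billion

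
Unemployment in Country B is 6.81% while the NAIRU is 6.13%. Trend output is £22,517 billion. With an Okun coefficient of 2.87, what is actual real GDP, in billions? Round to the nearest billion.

£22,078 billion

Unemployment gap = 6.81 - 6.13 = 0.68 points, so the output gap is -2.87 × 0.68 = -1.9516%.
Actual GDP = 22517 × (1 - 1.9516/100) = 22517 × 0.980484 ≈ 22078 billion.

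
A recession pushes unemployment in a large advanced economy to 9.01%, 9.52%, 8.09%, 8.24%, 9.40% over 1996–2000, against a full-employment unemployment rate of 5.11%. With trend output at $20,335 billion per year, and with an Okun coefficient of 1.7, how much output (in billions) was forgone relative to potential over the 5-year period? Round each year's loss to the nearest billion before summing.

Year 1996: gap = -1.7 × (9.01 - 5.11) = -6.63%, loss ≈ 20335 × 6.63/100 ≈ 1348.
Year 1997: gap = -1.7 × (9.52 - 5.11) = -7.497%, loss ≈ 20335 × 7.497/100 ≈ 1525.
Year 1998: gap = -1.7 × (8.09 - 5.11) = -5.066%, loss ≈ 20335 × 5.066/100 ≈ 1030.
Year 1999: gap = -1.7 × (8.24 - 5.11) = -5.321%, loss ≈ 20335 × 5.321/100 ≈ 1082.
Year 2000: gap = -1.7 × (9.4 - 5.11) = -7.293%, loss ≈ 20335 × 7.293/100 ≈ 1483.
Total lost output = 1348 + 1525 + 1030 + 1082 + 1483 = 6468 billion.

$6,468 billion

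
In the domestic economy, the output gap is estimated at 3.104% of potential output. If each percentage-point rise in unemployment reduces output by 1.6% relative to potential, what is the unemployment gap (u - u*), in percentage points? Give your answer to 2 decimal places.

-1.94 percentage points

Okun's law: output gap = -β × (u - u*), so u - u* = -(output gap)/β.
u - u* = -(3.104)/1.6 = -1.94 percentage points.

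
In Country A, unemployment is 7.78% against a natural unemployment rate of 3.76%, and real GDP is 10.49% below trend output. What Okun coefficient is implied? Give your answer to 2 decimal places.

Okun's law: output gap = -β × (u - u*).
-10.49 = -β × (7.78 - 3.76) = -β × 4.02, so β = 10.49/4.02 = 2.61.

β ≈ 2.61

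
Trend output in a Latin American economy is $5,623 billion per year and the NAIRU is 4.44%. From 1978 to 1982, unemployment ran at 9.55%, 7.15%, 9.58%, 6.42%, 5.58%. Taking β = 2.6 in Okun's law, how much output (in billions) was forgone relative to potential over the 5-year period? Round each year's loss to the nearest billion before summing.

Year 1978: gap = -2.6 × (9.55 - 4.44) = -13.286%, loss ≈ 5623 × 13.286/100 ≈ 747.
Year 1979: gap = -2.6 × (7.15 - 4.44) = -7.046%, loss ≈ 5623 × 7.046/100 ≈ 396.
Year 1980: gap = -2.6 × (9.58 - 4.44) = -13.364%, loss ≈ 5623 × 13.364/100 ≈ 751.
Year 1981: gap = -2.6 × (6.42 - 4.44) = -5.148%, loss ≈ 5623 × 5.148/100 ≈ 289.
Year 1982: gap = -2.6 × (5.58 - 4.44) = -2.964%, loss ≈ 5623 × 2.964/100 ≈ 167.
Total lost output = 747 + 396 + 751 + 289 + 167 = 2350 billion.

$2,350 billion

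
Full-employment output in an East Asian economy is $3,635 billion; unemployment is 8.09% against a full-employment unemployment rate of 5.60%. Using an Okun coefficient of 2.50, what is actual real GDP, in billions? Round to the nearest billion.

Unemployment gap = 8.09 - 5.6 = 2.49 points, so the output gap is -2.5 × 2.49 = -6.225%.
Actual GDP = 3635 × (1 - 6.225/100) = 3635 × 0.93775 ≈ 3409 billion.

$3,409 billion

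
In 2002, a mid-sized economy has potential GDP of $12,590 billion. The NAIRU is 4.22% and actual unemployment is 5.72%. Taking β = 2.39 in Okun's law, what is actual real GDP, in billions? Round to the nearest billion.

$12,139 billion

Unemployment gap = 5.72 - 4.22 = 1.5 points, so the output gap is -2.39 × 1.5 = -3.585%.
Actual GDP = 12590 × (1 - 3.585/100) = 12590 × 0.96415 ≈ 12139 billion.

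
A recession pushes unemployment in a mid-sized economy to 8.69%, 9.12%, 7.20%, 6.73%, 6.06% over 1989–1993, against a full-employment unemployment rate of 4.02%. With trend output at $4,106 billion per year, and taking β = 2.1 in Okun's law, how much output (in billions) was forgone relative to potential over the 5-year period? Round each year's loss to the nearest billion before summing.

Year 1989: gap = -2.1 × (8.69 - 4.02) = -9.807%, loss ≈ 4106 × 9.807/100 ≈ 403.
Year 1990: gap = -2.1 × (9.12 - 4.02) = -10.71%, loss ≈ 4106 × 10.71/100 ≈ 440.
Year 1991: gap = -2.1 × (7.2 - 4.02) = -6.678%, loss ≈ 4106 × 6.678/100 ≈ 274.
Year 1992: gap = -2.1 × (6.73 - 4.02) = -5.691%, loss ≈ 4106 × 5.691/100 ≈ 234.
Year 1993: gap = -2.1 × (6.06 - 4.02) = -4.284%, loss ≈ 4106 × 4.284/100 ≈ 176.
Total lost output = 403 + 440 + 274 + 234 + 176 = 1527 billion.

$1,527 billion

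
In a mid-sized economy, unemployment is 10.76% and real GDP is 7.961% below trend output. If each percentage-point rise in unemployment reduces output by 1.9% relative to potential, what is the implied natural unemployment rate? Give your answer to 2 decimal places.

From Okun's law, u - u* = -(output gap)/β = -(-7.961)/1.9 = 4.19 points.
So u* = 10.76 - 4.19 = 6.57%.

6.57%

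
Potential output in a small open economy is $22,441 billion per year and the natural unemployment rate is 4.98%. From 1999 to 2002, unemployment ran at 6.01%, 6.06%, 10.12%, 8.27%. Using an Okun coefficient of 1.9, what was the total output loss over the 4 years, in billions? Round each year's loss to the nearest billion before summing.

$4,494 billion

Year 1999: gap = -1.9 × (6.01 - 4.98) = -1.957%, loss ≈ 22441 × 1.957/100 ≈ 439.
Year 2000: gap = -1.9 × (6.06 - 4.98) = -2.052%, loss ≈ 22441 × 2.052/100 ≈ 460.
Year 2001: gap = -1.9 × (10.12 - 4.98) = -9.766%, loss ≈ 22441 × 9.766/100 ≈ 2192.
Year 2002: gap = -1.9 × (8.27 - 4.98) = -6.251%, loss ≈ 22441 × 6.251/100 ≈ 1403.
Total lost output = 439 + 460 + 2192 + 1403 = 4494 billion.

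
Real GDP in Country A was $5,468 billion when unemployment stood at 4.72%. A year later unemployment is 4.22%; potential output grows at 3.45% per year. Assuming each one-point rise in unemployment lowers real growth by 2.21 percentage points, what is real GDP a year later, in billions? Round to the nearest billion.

$5,717 billion

Δu = 4.22 - 4.72 = -0.5 points.
Okun's law (growth form): g_Y = g_Y* - β × Δu = 3.45 - 2.21 × (-0.50) = 3.45 + 1.105 = 4.555%.
Real GDP in the next year = 5468 × (1 + 4.555/100) = 5468 × 1.04555 ≈ 5717 billion.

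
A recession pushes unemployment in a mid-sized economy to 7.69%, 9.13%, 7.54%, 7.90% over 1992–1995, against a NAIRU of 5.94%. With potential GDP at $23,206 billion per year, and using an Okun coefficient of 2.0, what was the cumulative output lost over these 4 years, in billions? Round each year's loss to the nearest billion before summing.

Year 1992: gap = -2.0 × (7.69 - 5.94) = -3.5%, loss ≈ 23206 × 3.5/100 ≈ 812.
Year 1993: gap = -2.0 × (9.13 - 5.94) = -6.38%, loss ≈ 23206 × 6.38/100 ≈ 1481.
Year 1994: gap = -2.0 × (7.54 - 5.94) = -3.2%, loss ≈ 23206 × 3.2/100 ≈ 743.
Year 1995: gap = -2.0 × (7.9 - 5.94) = -3.92%, loss ≈ 23206 × 3.92/100 ≈ 910.
Total lost output = 812 + 1481 + 743 + 910 = 3946 billion.

$3,946 billion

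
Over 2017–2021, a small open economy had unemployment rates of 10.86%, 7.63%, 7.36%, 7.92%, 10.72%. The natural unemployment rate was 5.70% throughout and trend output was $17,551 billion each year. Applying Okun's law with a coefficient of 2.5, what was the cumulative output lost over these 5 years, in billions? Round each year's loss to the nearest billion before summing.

Year 2017: gap = -2.5 × (10.86 - 5.7) = -12.9%, loss ≈ 17551 × 12.9/100 ≈ 2264.
Year 2018: gap = -2.5 × (7.63 - 5.7) = -4.825%, loss ≈ 17551 × 4.825/100 ≈ 847.
Year 2019: gap = -2.5 × (7.36 - 5.7) = -4.15%, loss ≈ 17551 × 4.15/100 ≈ 728.
Year 2020: gap = -2.5 × (7.92 - 5.7) = -5.55%, loss ≈ 17551 × 5.55/100 ≈ 974.
Year 2021: gap = -2.5 × (10.72 - 5.7) = -12.55%, loss ≈ 17551 × 12.55/100 ≈ 2203.
Total lost output = 2264 + 847 + 728 + 974 + 2203 = 7016 billion.

$7,016 billion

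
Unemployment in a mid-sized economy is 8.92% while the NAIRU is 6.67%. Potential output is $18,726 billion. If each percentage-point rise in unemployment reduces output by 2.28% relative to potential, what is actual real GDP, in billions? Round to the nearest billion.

Unemployment gap = 8.92 - 6.67 = 2.25 points, so the output gap is -2.28 × 2.25 = -5.13%.
Actual GDP = 18726 × (1 - 5.13/100) = 18726 × 0.9487 ≈ 17765 billion.

$17,765 billion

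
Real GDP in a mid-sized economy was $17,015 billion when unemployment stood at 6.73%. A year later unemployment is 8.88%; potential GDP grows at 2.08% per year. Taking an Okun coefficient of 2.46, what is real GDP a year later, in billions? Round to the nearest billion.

$16,469 billion

Δu = 8.88 - 6.73 = 2.15 points.
Okun's law (growth form): g_Y = g_Y* - β × Δu = 2.08 - 2.46 × (2.15) = 2.08 - 5.289 = -3.209%.
Real GDP in the next year = 17015 × (1 - 3.209/100) = 17015 × 0.96791 ≈ 16469 billion.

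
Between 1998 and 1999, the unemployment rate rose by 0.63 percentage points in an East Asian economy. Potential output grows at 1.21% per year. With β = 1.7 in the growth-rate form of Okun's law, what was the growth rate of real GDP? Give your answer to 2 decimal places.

Growth-rate Okun's law: g_Y = g_Y* - β × Δu.
g_Y = 1.21 - 1.7 × (0.63) = 1.21 - 1.071 = 0.139%, i.e. 0.14% to 2 d.p.

0.14%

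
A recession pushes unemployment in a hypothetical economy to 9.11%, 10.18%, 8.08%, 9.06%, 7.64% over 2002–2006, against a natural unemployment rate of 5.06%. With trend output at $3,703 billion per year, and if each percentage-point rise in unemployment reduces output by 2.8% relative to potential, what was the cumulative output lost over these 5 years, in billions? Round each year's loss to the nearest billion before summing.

Year 2002: gap = -2.8 × (9.11 - 5.06) = -11.34%, loss ≈ 3703 × 11.34/100 ≈ 420.
Year 2003: gap = -2.8 × (10.18 - 5.06) = -14.336%, loss ≈ 3703 × 14.336/100 ≈ 531.
Year 2004: gap = -2.8 × (8.08 - 5.06) = -8.456%, loss ≈ 3703 × 8.456/100 ≈ 313.
Year 2005: gap = -2.8 × (9.06 - 5.06) = -11.2%, loss ≈ 3703 × 11.2/100 ≈ 415.
Year 2006: gap = -2.8 × (7.64 - 5.06) = -7.224%, loss ≈ 3703 × 7.224/100 ≈ 268.
Total lost output = 420 + 531 + 313 + 415 + 268 = 1947 billion.

$1,947 billion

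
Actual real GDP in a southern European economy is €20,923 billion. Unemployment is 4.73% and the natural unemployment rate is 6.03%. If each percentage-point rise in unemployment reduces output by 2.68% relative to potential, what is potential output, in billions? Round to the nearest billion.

€20,219 billion

Unemployment gap = 4.73 - 6.03 = -1.3 points, so output gap = -2.68 × (-1.3) = 3.484%.
Since Y = Y* × (1 + gap/100), Y* = 20923/1.03484 ≈ 20219 billion.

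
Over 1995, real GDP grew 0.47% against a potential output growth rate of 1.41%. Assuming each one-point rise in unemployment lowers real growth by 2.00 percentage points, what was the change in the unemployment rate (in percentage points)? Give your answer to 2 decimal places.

0.47 percentage points

Growth-rate Okun's law: g_Y = g_Y* - β × Δu, so Δu = (g_Y* - g_Y)/β.
Δu = (1.41 - 0.47)/2.00 = 0.94/2.00 = 0.47 percentage points.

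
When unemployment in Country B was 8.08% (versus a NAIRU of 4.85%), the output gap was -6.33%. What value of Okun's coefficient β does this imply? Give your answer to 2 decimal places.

Okun's law: output gap = -β × (u - u*).
-6.33 = -β × (8.08 - 4.85) = -β × 3.23, so β = 6.33/3.23 = 1.96.

β ≈ 1.96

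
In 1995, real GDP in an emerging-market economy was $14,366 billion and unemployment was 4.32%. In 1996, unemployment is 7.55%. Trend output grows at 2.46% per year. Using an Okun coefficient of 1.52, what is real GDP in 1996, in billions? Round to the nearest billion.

Δu = 7.55 - 4.32 = 3.23 points.
Okun's law (growth form): g_Y = g_Y* - β × Δu = 2.46 - 1.52 × (3.23) = 2.46 - 4.9096 = -2.4496%.
Real GDP in the next year = 14366 × (1 - 2.4496/100) = 14366 × 0.975504 ≈ 14014 billion.

$14,014 billion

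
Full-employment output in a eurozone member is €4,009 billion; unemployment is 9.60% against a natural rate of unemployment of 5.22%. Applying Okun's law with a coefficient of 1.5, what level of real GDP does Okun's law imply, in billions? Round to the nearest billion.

€3,746 billion

Unemployment gap = 9.6 - 5.22 = 4.38 points, so the output gap is -1.5 × 4.38 = -6.57%.
Actual GDP = 4009 × (1 - 6.57/100) = 4009 × 0.9343 ≈ 3746 billion.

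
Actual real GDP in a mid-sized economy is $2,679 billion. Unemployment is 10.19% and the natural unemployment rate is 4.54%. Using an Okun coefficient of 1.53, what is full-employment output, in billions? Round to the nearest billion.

Unemployment gap = 10.19 - 4.54 = 5.65 points, so output gap = -1.53 × 5.65 = -8.6445%.
Since Y = Y* × (1 + gap/100), Y* = 2679/0.913555 ≈ 2932 billion.

$2,932 billion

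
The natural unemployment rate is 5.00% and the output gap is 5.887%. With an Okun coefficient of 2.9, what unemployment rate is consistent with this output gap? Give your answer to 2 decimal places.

2.97%

From Okun's law, u - u* = -(output gap)/β = -(5.887)/2.9 = -2.03 points.
So u = 5 - 2.03 = 2.97%.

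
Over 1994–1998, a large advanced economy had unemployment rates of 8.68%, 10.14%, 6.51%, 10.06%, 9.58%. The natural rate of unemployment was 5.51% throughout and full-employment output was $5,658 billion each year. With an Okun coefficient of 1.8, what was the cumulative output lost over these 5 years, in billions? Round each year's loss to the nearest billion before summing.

$1,775 billion

Year 1994: gap = -1.8 × (8.68 - 5.51) = -5.706%, loss ≈ 5658 × 5.706/100 ≈ 323.
Year 1995: gap = -1.8 × (10.14 - 5.51) = -8.334%, loss ≈ 5658 × 8.334/100 ≈ 472.
Year 1996: gap = -1.8 × (6.51 - 5.51) = -1.8%, loss ≈ 5658 × 1.8/100 ≈ 102.
Year 1997: gap = -1.8 × (10.06 - 5.51) = -8.19%, loss ≈ 5658 × 8.19/100 ≈ 463.
Year 1998: gap = -1.8 × (9.58 - 5.51) = -7.326%, loss ≈ 5658 × 7.326/100 ≈ 415.
Total lost output = 323 + 472 + 102 + 463 + 415 = 1775 billion.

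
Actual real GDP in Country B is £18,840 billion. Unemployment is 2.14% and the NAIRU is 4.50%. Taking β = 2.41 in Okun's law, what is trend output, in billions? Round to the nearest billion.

Unemployment gap = 2.14 - 4.5 = -2.36 points, so output gap = -2.41 × (-2.36) = 5.6876%.
Since Y = Y* × (1 + gap/100), Y* = 18840/1.056876 ≈ 17826 billion.

£17,826 billion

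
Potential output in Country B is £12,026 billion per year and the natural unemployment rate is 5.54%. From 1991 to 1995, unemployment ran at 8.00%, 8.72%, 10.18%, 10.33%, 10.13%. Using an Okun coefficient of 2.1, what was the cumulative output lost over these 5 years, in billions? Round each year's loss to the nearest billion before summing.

£4,965 billion

Year 1991: gap = -2.1 × (8 - 5.54) = -5.166%, loss ≈ 12026 × 5.166/100 ≈ 621.
Year 1992: gap = -2.1 × (8.72 - 5.54) = -6.678%, loss ≈ 12026 × 6.678/100 ≈ 803.
Year 1993: gap = -2.1 × (10.18 - 5.54) = -9.744%, loss ≈ 12026 × 9.744/100 ≈ 1172.
Year 1994: gap = -2.1 × (10.33 - 5.54) = -10.059%, loss ≈ 12026 × 10.059/100 ≈ 1210.
Year 1995: gap = -2.1 × (10.13 - 5.54) = -9.639%, loss ≈ 12026 × 9.639/100 ≈ 1159.
Total lost output = 621 + 803 + 1172 + 1210 + 1159 = 4965 billion.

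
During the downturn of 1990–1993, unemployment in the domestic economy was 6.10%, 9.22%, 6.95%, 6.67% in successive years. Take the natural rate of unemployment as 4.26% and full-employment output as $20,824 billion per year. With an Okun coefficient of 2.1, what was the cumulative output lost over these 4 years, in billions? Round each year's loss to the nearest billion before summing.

Year 1990: gap = -2.1 × (6.1 - 4.26) = -3.864%, loss ≈ 20824 × 3.864/100 ≈ 805.
Year 1991: gap = -2.1 × (9.22 - 4.26) = -10.416%, loss ≈ 20824 × 10.416/100 ≈ 2169.
Year 1992: gap = -2.1 × (6.95 - 4.26) = -5.649%, loss ≈ 20824 × 5.649/100 ≈ 1176.
Year 1993: gap = -2.1 × (6.67 - 4.26) = -5.061%, loss ≈ 20824 × 5.061/100 ≈ 1054.
Total lost output = 805 + 2169 + 1176 + 1054 = 5204 billion.

$5,204 billion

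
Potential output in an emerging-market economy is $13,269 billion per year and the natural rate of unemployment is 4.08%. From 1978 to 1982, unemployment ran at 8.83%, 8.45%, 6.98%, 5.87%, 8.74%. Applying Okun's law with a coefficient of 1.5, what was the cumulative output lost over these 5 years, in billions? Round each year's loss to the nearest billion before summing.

$3,676 billion

Year 1978: gap = -1.5 × (8.83 - 4.08) = -7.125%, loss ≈ 13269 × 7.125/100 ≈ 945.
Year 1979: gap = -1.5 × (8.45 - 4.08) = -6.555%, loss ≈ 13269 × 6.555/100 ≈ 870.
Year 1980: gap = -1.5 × (6.98 - 4.08) = -4.35%, loss ≈ 13269 × 4.35/100 ≈ 577.
Year 1981: gap = -1.5 × (5.87 - 4.08) = -2.685%, loss ≈ 13269 × 2.685/100 ≈ 356.
Year 1982: gap = -1.5 × (8.74 - 4.08) = -6.99%, loss ≈ 13269 × 6.99/100 ≈ 928.
Total lost output = 945 + 870 + 577 + 356 + 928 = 3676 billion.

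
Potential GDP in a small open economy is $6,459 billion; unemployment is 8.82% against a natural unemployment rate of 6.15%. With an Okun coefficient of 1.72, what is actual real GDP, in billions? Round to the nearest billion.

$6,162 billion

Unemployment gap = 8.82 - 6.15 = 2.67 points, so the output gap is -1.72 × 2.67 = -4.5924%.
Actual GDP = 6459 × (1 - 4.5924/100) = 6459 × 0.954076 ≈ 6162 billion.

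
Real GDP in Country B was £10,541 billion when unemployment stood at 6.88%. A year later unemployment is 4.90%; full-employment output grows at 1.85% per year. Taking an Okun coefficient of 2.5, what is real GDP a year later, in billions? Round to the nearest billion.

£11,258 billion

Δu = 4.9 - 6.88 = -1.98 points.
Okun's law (growth form): g_Y = g_Y* - β × Δu = 1.85 - 2.5 × (-1.98) = 1.85 + 4.95 = 6.8%.
Real GDP in the next year = 10541 × (1 + 6.8/100) = 10541 × 1.068 ≈ 11258 billion.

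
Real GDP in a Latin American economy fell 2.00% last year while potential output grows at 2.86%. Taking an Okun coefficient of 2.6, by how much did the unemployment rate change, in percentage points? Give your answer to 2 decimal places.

Growth-rate Okun's law: g_Y = g_Y* - β × Δu, so Δu = (g_Y* - g_Y)/β.
Δu = (2.86 + 2)/2.6 = 4.86/2.6 = 1.87 percentage points.

1.87 percentage points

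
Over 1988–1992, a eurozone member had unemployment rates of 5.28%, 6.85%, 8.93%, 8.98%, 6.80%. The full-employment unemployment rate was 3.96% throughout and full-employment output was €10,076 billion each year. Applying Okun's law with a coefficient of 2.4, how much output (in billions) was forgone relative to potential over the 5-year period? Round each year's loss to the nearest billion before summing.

€4,121 billion

Year 1988: gap = -2.4 × (5.28 - 3.96) = -3.168%, loss ≈ 10076 × 3.168/100 ≈ 319.
Year 1989: gap = -2.4 × (6.85 - 3.96) = -6.936%, loss ≈ 10076 × 6.936/100 ≈ 699.
Year 1990: gap = -2.4 × (8.93 - 3.96) = -11.928%, loss ≈ 10076 × 11.928/100 ≈ 1202.
Year 1991: gap = -2.4 × (8.98 - 3.96) = -12.048%, loss ≈ 10076 × 12.048/100 ≈ 1214.
Year 1992: gap = -2.4 × (6.8 - 3.96) = -6.816%, loss ≈ 10076 × 6.816/100 ≈ 687.
Total lost output = 319 + 699 + 1202 + 1214 + 687 = 4121 billion.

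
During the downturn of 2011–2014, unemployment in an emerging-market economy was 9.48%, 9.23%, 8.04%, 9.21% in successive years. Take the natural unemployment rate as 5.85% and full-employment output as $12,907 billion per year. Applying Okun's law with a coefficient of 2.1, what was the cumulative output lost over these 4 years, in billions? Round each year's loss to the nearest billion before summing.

$3,405 billion

Year 2011: gap = -2.1 × (9.48 - 5.85) = -7.623%, loss ≈ 12907 × 7.623/100 ≈ 984.
Year 2012: gap = -2.1 × (9.23 - 5.85) = -7.098%, loss ≈ 12907 × 7.098/100 ≈ 916.
Year 2013: gap = -2.1 × (8.04 - 5.85) = -4.599%, loss ≈ 12907 × 4.599/100 ≈ 594.
Year 2014: gap = -2.1 × (9.21 - 5.85) = -7.056%, loss ≈ 12907 × 7.056/100 ≈ 911.
Total lost output = 984 + 916 + 594 + 911 = 3405 billion.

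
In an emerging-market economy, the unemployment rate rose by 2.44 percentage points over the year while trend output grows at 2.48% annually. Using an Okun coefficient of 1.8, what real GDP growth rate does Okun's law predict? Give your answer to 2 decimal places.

-1.91%

Growth-rate Okun's law: g_Y = g_Y* - β × Δu.
g_Y = 2.48 - 1.8 × (2.44) = 2.48 - 4.392 = -1.912%, i.e. -1.91% to 2 d.p.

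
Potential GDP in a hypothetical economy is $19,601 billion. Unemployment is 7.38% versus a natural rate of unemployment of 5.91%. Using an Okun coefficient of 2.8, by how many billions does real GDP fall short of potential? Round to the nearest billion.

$807 billion

Output gap = -2.8 × (7.38 - 5.91) = -2.8 × 1.47 = -4.116%.
Actual GDP ≈ 19601 × 0.95884 ≈ 18794 billion, so the shortfall is 19601 - 18794 = 807 billion.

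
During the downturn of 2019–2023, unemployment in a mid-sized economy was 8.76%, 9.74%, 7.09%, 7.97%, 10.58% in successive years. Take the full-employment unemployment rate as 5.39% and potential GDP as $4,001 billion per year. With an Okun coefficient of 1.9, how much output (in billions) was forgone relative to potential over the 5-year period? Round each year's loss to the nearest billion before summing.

$1,307 billion

Year 2019: gap = -1.9 × (8.76 - 5.39) = -6.403%, loss ≈ 4001 × 6.403/100 ≈ 256.
Year 2020: gap = -1.9 × (9.74 - 5.39) = -8.265%, loss ≈ 4001 × 8.265/100 ≈ 331.
Year 2021: gap = -1.9 × (7.09 - 5.39) = -3.23%, loss ≈ 4001 × 3.23/100 ≈ 129.
Year 2022: gap = -1.9 × (7.97 - 5.39) = -4.902%, loss ≈ 4001 × 4.902/100 ≈ 196.
Year 2023: gap = -1.9 × (10.58 - 5.39) = -9.861%, loss ≈ 4001 × 9.861/100 ≈ 395.
Total lost output = 256 + 331 + 129 + 196 + 395 = 1307 billion.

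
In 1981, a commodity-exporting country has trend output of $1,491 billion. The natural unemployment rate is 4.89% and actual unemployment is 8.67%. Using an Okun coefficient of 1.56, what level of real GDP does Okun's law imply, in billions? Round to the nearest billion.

$1,403 billion

Unemployment gap = 8.67 - 4.89 = 3.78 points, so the output gap is -1.56 × 3.78 = -5.8968%.
Actual GDP = 1491 × (1 - 5.8968/100) = 1491 × 0.941032 ≈ 1403 billion.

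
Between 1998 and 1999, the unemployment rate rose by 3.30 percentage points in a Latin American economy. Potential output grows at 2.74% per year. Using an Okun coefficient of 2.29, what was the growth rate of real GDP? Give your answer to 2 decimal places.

-4.82%

Growth-rate Okun's law: g_Y = g_Y* - β × Δu.
g_Y = 2.74 - 2.29 × (3.30) = 2.74 - 7.557 = -4.817%, i.e. -4.82% to 2 d.p.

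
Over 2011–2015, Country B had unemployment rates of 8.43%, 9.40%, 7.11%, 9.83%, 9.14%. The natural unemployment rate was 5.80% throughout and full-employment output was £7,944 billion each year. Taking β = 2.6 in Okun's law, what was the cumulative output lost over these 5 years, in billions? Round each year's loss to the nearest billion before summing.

£3,080 billion

Year 2011: gap = -2.6 × (8.43 - 5.8) = -6.838%, loss ≈ 7944 × 6.838/100 ≈ 543.
Year 2012: gap = -2.6 × (9.4 - 5.8) = -9.36%, loss ≈ 7944 × 9.36/100 ≈ 744.
Year 2013: gap = -2.6 × (7.11 - 5.8) = -3.406%, loss ≈ 7944 × 3.406/100 ≈ 271.
Year 2014: gap = -2.6 × (9.83 - 5.8) = -10.478%, loss ≈ 7944 × 10.478/100 ≈ 832.
Year 2015: gap = -2.6 × (9.14 - 5.8) = -8.684%, loss ≈ 7944 × 8.684/100 ≈ 690.
Total lost output = 543 + 744 + 271 + 832 + 690 = 3080 billion.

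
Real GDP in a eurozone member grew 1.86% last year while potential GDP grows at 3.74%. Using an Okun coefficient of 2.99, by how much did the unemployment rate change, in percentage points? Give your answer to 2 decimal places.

Growth-rate Okun's law: g_Y = g_Y* - β × Δu, so Δu = (g_Y* - g_Y)/β.
Δu = (3.74 - 1.86)/2.99 = 1.88/2.99 = 0.63 percentage points.

0.63 percentage points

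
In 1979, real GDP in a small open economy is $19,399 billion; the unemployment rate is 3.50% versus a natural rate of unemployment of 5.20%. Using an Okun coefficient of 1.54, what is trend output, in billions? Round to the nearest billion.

$18,904 billion

Unemployment gap = 3.5 - 5.2 = -1.7 points, so output gap = -1.54 × (-1.7) = 2.618%.
Since Y = Y* × (1 + gap/100), Y* = 19399/1.02618 ≈ 18904 billion.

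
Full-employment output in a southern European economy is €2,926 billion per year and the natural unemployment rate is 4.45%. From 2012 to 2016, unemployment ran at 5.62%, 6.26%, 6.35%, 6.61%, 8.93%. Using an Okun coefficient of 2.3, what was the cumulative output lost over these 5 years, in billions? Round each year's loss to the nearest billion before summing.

€775 billion

Year 2012: gap = -2.3 × (5.62 - 4.45) = -2.691%, loss ≈ 2926 × 2.691/100 ≈ 79.
Year 2013: gap = -2.3 × (6.26 - 4.45) = -4.163%, loss ≈ 2926 × 4.163/100 ≈ 122.
Year 2014: gap = -2.3 × (6.35 - 4.45) = -4.37%, loss ≈ 2926 × 4.37/100 ≈ 128.
Year 2015: gap = -2.3 × (6.61 - 4.45) = -4.968%, loss ≈ 2926 × 4.968/100 ≈ 145.
Year 2016: gap = -2.3 × (8.93 - 4.45) = -10.304%, loss ≈ 2926 × 10.304/100 ≈ 301.
Total lost output = 79 + 122 + 128 + 145 + 301 = 775 billion.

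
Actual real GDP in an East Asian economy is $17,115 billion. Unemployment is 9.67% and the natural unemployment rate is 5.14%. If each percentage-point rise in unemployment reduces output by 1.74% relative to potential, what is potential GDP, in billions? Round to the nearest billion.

$18,579 billion

Unemployment gap = 9.67 - 5.14 = 4.53 points, so output gap = -1.74 × 4.53 = -7.8822%.
Since Y = Y* × (1 + gap/100), Y* = 17115/0.921178 ≈ 18579 billion.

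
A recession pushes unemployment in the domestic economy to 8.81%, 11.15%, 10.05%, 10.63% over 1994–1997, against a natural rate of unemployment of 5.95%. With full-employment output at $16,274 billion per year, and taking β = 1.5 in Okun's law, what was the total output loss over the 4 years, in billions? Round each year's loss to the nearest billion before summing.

$4,110 billion

Year 1994: gap = -1.5 × (8.81 - 5.95) = -4.29%, loss ≈ 16274 × 4.29/100 ≈ 698.
Year 1995: gap = -1.5 × (11.15 - 5.95) = -7.8%, loss ≈ 16274 × 7.8/100 ≈ 1269.
Year 1996: gap = -1.5 × (10.05 - 5.95) = -6.15%, loss ≈ 16274 × 6.15/100 ≈ 1001.
Year 1997: gap = -1.5 × (10.63 - 5.95) = -7.02%, loss ≈ 16274 × 7.02/100 ≈ 1142.
Total lost output = 698 + 1269 + 1001 + 1142 = 4110 billion.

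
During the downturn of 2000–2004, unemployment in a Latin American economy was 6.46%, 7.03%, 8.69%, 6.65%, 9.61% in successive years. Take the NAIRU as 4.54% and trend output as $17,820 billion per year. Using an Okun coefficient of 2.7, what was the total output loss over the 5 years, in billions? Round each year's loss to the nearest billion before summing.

$7,573 billion

Year 2000: gap = -2.7 × (6.46 - 4.54) = -5.184%, loss ≈ 17820 × 5.184/100 ≈ 924.
Year 2001: gap = -2.7 × (7.03 - 4.54) = -6.723%, loss ≈ 17820 × 6.723/100 ≈ 1198.
Year 2002: gap = -2.7 × (8.69 - 4.54) = -11.205%, loss ≈ 17820 × 11.205/100 ≈ 1997.
Year 2003: gap = -2.7 × (6.65 - 4.54) = -5.697%, loss ≈ 17820 × 5.697/100 ≈ 1015.
Year 2004: gap = -2.7 × (9.61 - 4.54) = -13.689%, loss ≈ 17820 × 13.689/100 ≈ 2439.
Total lost output = 924 + 1198 + 1997 + 1015 + 2439 = 7573 billion.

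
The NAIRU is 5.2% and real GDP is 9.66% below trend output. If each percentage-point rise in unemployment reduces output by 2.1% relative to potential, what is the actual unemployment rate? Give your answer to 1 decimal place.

9.8%

From Okun's law, u - u* = -(output gap)/β = -(-9.66)/2.1 = 4.6 points.
So u = 5.2 + 4.6 = 9.8%.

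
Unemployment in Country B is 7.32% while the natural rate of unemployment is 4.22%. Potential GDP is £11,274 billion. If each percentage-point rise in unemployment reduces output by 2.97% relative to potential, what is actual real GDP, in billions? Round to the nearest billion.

Unemployment gap = 7.32 - 4.22 = 3.1 points, so the output gap is -2.97 × 3.1 = -9.207%.
Actual GDP = 11274 × (1 - 9.207/100) = 11274 × 0.90793 ≈ 10236 billion.

£10,236 billion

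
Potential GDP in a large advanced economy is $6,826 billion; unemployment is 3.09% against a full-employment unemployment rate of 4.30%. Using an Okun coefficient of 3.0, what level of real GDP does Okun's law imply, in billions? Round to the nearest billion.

Unemployment gap = 3.09 - 4.3 = -1.21 points, so the output gap is -3 × (-1.21) = 3.63%.
Actual GDP = 6826 × (1 + 3.63/100) = 6826 × 1.0363 ≈ 7074 billion.

$7,074 billion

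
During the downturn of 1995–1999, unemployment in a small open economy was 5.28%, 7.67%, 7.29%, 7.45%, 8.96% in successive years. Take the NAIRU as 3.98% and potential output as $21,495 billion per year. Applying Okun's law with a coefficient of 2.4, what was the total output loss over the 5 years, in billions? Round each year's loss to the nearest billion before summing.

$8,642 billion

Year 1995: gap = -2.4 × (5.28 - 3.98) = -3.12%, loss ≈ 21495 × 3.12/100 ≈ 671.
Year 1996: gap = -2.4 × (7.67 - 3.98) = -8.856%, loss ≈ 21495 × 8.856/100 ≈ 1904.
Year 1997: gap = -2.4 × (7.29 - 3.98) = -7.944%, loss ≈ 21495 × 7.944/100 ≈ 1708.
Year 1998: gap = -2.4 × (7.45 - 3.98) = -8.328%, loss ≈ 21495 × 8.328/100 ≈ 1790.
Year 1999: gap = -2.4 × (8.96 - 3.98) = -11.952%, loss ≈ 21495 × 11.952/100 ≈ 2569.
Total lost output = 671 + 1904 + 1708 + 1790 + 2569 = 8642 billion.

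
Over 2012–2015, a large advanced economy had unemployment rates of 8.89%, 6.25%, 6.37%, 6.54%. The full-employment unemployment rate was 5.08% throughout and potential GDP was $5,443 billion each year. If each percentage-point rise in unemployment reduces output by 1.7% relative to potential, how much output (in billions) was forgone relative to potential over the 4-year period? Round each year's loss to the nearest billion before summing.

Year 2012: gap = -1.7 × (8.89 - 5.08) = -6.477%, loss ≈ 5443 × 6.477/100 ≈ 353.
Year 2013: gap = -1.7 × (6.25 - 5.08) = -1.989%, loss ≈ 5443 × 1.989/100 ≈ 108.
Year 2014: gap = -1.7 × (6.37 - 5.08) = -2.193%, loss ≈ 5443 × 2.193/100 ≈ 119.
Year 2015: gap = -1.7 × (6.54 - 5.08) = -2.482%, loss ≈ 5443 × 2.482/100 ≈ 135.
Total lost output = 353 + 108 + 119 + 135 = 715 billion.

$715 billion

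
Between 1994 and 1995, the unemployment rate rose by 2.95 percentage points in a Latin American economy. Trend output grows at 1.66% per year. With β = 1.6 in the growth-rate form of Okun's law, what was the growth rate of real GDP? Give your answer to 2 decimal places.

-3.06%

Growth-rate Okun's law: g_Y = g_Y* - β × Δu.
g_Y = 1.66 - 1.6 × (2.95) = 1.66 - 4.72 = -3.06%, i.e. -3.06% to 2 d.p.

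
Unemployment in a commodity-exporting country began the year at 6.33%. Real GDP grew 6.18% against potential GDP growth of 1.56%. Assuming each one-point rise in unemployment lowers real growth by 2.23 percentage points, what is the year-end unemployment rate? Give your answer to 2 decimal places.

Growth-rate Okun's law: g_Y = g_Y* - β × Δu, so Δu = (g_Y* - g_Y)/β.
Δu = (1.56 - 6.18)/2.23 = -4.62/2.23 = -2.07 percentage points.
Year-end unemployment = 6.33 - 2.07 = 4.26%.

4.26%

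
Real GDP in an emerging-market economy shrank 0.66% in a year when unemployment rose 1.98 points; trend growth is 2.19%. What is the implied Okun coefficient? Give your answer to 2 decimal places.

Growth form: g_Y = g_Y* - β × Δu, so β = (g_Y* - g_Y)/Δu.
β = (2.19 + 0.66)/1.98 = 2.85/1.98 = 1.44.

β ≈ 1.44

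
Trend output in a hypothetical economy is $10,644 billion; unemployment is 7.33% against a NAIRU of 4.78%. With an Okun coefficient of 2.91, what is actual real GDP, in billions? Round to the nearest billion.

$9,854 billion

Unemployment gap = 7.33 - 4.78 = 2.55 points, so the output gap is -2.91 × 2.55 = -7.4205%.
Actual GDP = 10644 × (1 - 7.4205/100) = 10644 × 0.925795 ≈ 9854 billion.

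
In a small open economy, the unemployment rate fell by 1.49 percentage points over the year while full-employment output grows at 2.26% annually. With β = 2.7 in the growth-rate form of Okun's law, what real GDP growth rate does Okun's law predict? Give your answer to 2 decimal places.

6.28%

Growth-rate Okun's law: g_Y = g_Y* - β × Δu.
g_Y = 2.26 - 2.7 × (-1.49) = 2.26 + 4.023 = 6.283%, i.e. 6.28% to 2 d.p.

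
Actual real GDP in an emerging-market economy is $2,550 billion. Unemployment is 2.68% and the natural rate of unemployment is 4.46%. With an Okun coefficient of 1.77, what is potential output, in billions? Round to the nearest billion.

$2,472 billion

Unemployment gap = 2.68 - 4.46 = -1.78 points, so output gap = -1.77 × (-1.78) = 3.1506%.
Since Y = Y* × (1 + gap/100), Y* = 2550/1.031506 ≈ 2472 billion.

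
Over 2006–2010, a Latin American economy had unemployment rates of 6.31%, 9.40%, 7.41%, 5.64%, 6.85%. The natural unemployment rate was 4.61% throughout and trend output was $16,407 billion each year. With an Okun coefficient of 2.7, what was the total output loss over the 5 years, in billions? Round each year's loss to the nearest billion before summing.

$5,563 billion

Year 2006: gap = -2.7 × (6.31 - 4.61) = -4.59%, loss ≈ 16407 × 4.59/100 ≈ 753.
Year 2007: gap = -2.7 × (9.4 - 4.61) = -12.933%, loss ≈ 16407 × 12.933/100 ≈ 2122.
Year 2008: gap = -2.7 × (7.41 - 4.61) = -7.56%, loss ≈ 16407 × 7.56/100 ≈ 1240.
Year 2009: gap = -2.7 × (5.64 - 4.61) = -2.781%, loss ≈ 16407 × 2.781/100 ≈ 456.
Year 2010: gap = -2.7 × (6.85 - 4.61) = -6.048%, loss ≈ 16407 × 6.048/100 ≈ 992.
Total lost output = 753 + 2122 + 1240 + 456 + 992 = 5563 billion.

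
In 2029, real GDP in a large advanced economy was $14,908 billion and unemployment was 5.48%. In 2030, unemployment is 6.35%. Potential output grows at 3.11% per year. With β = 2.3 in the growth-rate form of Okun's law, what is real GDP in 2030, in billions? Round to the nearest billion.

Δu = 6.35 - 5.48 = 0.87 points.
Okun's law (growth form): g_Y = g_Y* - β × Δu = 3.11 - 2.3 × (0.87) = 3.11 - 2.001 = 1.109%.
Real GDP in the next year = 14908 × (1 + 1.109/100) = 14908 × 1.01109 ≈ 15073 billion.

$15,073 billion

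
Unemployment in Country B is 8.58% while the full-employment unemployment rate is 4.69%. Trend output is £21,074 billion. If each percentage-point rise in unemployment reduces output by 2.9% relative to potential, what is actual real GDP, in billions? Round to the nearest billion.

Unemployment gap = 8.58 - 4.69 = 3.89 points, so the output gap is -2.9 × 3.89 = -11.281%.
Actual GDP = 21074 × (1 - 11.281/100) = 21074 × 0.88719 ≈ 18697 billion.

£18,697 billion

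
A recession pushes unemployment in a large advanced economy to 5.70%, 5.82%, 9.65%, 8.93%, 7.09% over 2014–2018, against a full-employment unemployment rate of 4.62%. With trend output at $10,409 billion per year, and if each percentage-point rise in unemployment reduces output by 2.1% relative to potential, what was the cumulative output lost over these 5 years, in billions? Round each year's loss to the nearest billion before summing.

$3,080 billion

Year 2014: gap = -2.1 × (5.7 - 4.62) = -2.268%, loss ≈ 10409 × 2.268/100 ≈ 236.
Year 2015: gap = -2.1 × (5.82 - 4.62) = -2.52%, loss ≈ 10409 × 2.52/100 ≈ 262.
Year 2016: gap = -2.1 × (9.65 - 4.62) = -10.563%, loss ≈ 10409 × 10.563/100 ≈ 1100.
Year 2017: gap = -2.1 × (8.93 - 4.62) = -9.051%, loss ≈ 10409 × 9.051/100 ≈ 942.
Year 2018: gap = -2.1 × (7.09 - 4.62) = -5.187%, loss ≈ 10409 × 5.187/100 ≈ 540.
Total lost output = 236 + 262 + 1100 + 942 + 540 = 3080 billion.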